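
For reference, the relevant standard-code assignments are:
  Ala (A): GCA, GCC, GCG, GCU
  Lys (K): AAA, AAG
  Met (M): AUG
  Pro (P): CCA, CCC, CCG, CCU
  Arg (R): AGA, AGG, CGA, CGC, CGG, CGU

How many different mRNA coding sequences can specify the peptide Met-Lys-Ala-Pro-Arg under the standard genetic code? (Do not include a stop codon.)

Met: 1 codon.
Lys: 2 codons.
Ala: 4 codons.
Pro: 4 codons.
Arg: 6 codons.
1 × 2 × 4 × 4 × 6 = 192.

192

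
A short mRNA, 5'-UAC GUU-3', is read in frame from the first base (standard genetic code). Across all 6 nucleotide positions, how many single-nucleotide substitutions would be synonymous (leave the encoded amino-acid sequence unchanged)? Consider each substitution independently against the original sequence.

Codon 1 (UAC, Tyr): 1 synonymous substitution.
Codon 2 (GUU, Val): 3 synonymous substitutions.
Total: 1 + 3 = 4.

4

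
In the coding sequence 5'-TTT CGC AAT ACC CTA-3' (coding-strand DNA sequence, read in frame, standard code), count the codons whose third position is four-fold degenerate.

Codon 1 TTT (Phe): third position 2-fold.
Codon 2 CGC (Arg): third position 4-fold.
Codon 3 AAT (Asn): third position 2-fold.
Codon 4 ACC (Thr): third position 4-fold.
Codon 5 CTA (Leu): third position 4-fold.
Four-fold degenerate third positions: 3.

3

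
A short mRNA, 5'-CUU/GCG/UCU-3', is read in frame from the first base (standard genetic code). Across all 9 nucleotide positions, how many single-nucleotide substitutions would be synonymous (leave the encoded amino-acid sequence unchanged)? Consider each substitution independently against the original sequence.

Codon 1 (CUU, Leu): 3 synonymous substitutions.
Codon 2 (GCG, Ala): 3 synonymous substitutions.
Codon 3 (UCU, Ser): 3 synonymous substitutions.
Total: 3 + 3 + 3 = 9.

9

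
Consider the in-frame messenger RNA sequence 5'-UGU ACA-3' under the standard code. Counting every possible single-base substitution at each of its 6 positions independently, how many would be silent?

4

Codon 1 (UGU, Cys): 1 synonymous substitution.
Codon 2 (ACA, Thr): 3 synonymous substitutions.
Total: 1 + 3 = 4.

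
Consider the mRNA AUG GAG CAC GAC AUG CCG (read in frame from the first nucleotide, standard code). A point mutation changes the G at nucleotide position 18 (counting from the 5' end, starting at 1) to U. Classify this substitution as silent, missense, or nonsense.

Position 18 falls in codon 6: CCG → Pro.
After the substitution the codon is CCU → Pro.
Both encode Pro, so the change is synonymous.

silent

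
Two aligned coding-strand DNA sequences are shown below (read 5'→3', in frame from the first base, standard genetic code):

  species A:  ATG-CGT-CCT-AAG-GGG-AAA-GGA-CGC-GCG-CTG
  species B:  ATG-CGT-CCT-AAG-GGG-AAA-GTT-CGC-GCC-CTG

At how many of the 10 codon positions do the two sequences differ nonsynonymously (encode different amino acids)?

1

Codon 1: ATG Met / ATG Met — identical.
Codon 2: CGT Arg / CGT Arg — identical.
Codon 3: CCT Pro / CCT Pro — identical.
Codon 4: AAG Lys / AAG Lys — identical.
Codon 5: GGG Gly / GGG Gly — identical.
Codon 6: AAA Lys / AAA Lys — identical.
Codon 7: GGA Gly / GTT Val — nonsynonymous.
Codon 8: CGC Arg / CGC Arg — identical.
Codon 9: GCG Ala / GCC Ala — synonymous.
Codon 10: CTG Leu / CTG Leu — identical.
Nonsynonymous differences: 1.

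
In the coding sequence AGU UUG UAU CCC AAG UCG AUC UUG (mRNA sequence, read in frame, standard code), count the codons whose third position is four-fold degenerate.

Codon 1 AGU (Ser): third position 2-fold.
Codon 2 UUG (Leu): third position 2-fold.
Codon 3 UAU (Tyr): third position 2-fold.
Codon 4 CCC (Pro): third position 4-fold.
Codon 5 AAG (Lys): third position 2-fold.
Codon 6 UCG (Ser): third position 4-fold.
Codon 7 AUC (Ile): third position 3-fold.
Codon 8 UUG (Leu): third position 2-fold.
Four-fold degenerate third positions: 2.

2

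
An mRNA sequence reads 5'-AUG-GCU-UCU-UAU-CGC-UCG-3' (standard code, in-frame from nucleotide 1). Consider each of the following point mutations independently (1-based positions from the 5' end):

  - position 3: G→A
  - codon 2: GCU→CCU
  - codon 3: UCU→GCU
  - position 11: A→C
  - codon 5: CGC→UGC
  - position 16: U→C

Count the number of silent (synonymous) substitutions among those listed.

0

Codon 1: AUG (Met) → AUA (Ile) — missense.
Codon 2: GCU (Ala) → CCU (Pro) — missense.
Codon 3: UCU (Ser) → GCU (Ala) — missense.
Codon 4: UAU (Tyr) → UCU (Ser) — missense.
Codon 5: CGC (Arg) → UGC (Cys) — missense.
Codon 6: UCG (Ser) → CCG (Pro) — missense.
Synonymous: 0 of 6.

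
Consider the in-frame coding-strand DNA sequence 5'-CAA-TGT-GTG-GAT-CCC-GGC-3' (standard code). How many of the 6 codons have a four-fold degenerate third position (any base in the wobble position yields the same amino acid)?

3

Codon 1 CAA (Gln): third position 2-fold.
Codon 2 TGT (Cys): third position 2-fold.
Codon 3 GTG (Val): third position 4-fold.
Codon 4 GAT (Asp): third position 2-fold.
Codon 5 CCC (Pro): third position 4-fold.
Codon 6 GGC (Gly): third position 4-fold.
Four-fold degenerate third positions: 3.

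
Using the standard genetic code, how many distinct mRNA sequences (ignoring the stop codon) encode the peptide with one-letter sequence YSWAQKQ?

384

Tyr: 2 codons.
Ser: 6 codons.
Trp: 1 codon.
Ala: 4 codons.
Gln: 2 codons.
Lys: 2 codons.
Gln: 2 codons.
2 × 6 × 1 × 4 × 2 × 2 × 2 = 384.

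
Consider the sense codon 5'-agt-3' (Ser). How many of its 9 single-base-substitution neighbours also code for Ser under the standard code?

1

Position 1: none → 0 synonymous.
Position 2: none → 0 synonymous.
Position 3: AGC → 1 synonymous.
Total: 0 + 0 + 1 = 1.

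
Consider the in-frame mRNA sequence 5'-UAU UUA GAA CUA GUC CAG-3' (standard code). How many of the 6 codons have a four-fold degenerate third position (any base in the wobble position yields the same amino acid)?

Codon 1 UAU (Tyr): third position 2-fold.
Codon 2 UUA (Leu): third position 2-fold.
Codon 3 GAA (Glu): third position 2-fold.
Codon 4 CUA (Leu): third position 4-fold.
Codon 5 GUC (Val): third position 4-fold.
Codon 6 CAG (Gln): third position 2-fold.
Four-fold degenerate third positions: 2.

2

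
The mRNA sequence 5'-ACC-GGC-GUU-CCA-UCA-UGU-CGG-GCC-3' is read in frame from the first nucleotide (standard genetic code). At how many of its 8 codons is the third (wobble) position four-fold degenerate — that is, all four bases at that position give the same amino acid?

7

Codon 1 ACC (Thr): third position 4-fold.
Codon 2 GGC (Gly): third position 4-fold.
Codon 3 GUU (Val): third position 4-fold.
Codon 4 CCA (Pro): third position 4-fold.
Codon 5 UCA (Ser): third position 4-fold.
Codon 6 UGU (Cys): third position 2-fold.
Codon 7 CGG (Arg): third position 4-fold.
Codon 8 GCC (Ala): third position 4-fold.
Four-fold degenerate third positions: 7.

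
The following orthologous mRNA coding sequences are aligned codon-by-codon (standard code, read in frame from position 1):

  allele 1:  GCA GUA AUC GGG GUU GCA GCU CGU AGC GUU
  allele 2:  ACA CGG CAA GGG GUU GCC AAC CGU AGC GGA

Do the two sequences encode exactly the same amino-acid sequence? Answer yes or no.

Codon 1: GCA Ala / ACA Thr — nonsynonymous.
Codon 2: GUA Val / CGG Arg — nonsynonymous.
Codon 3: AUC Ile / CAA Gln — nonsynonymous.
Codon 4: GGG Gly / GGG Gly — identical.
Codon 5: GUU Val / GUU Val — identical.
Codon 6: GCA Ala / GCC Ala — synonymous.
Codon 7: GCU Ala / AAC Asn — nonsynonymous.
Codon 8: CGU Arg / CGU Arg — identical.
Codon 9: AGC Ser / AGC Ser — identical.
Codon 10: GUU Val / GGA Gly — nonsynonymous.
Nonsynonymous differences: 5 → different protein.

no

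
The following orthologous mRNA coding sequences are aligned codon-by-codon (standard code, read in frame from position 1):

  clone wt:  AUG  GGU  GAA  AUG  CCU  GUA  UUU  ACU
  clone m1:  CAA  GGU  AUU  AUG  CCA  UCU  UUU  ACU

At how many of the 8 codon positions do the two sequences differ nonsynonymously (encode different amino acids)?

Codon 1: AUG Met / CAA Gln — nonsynonymous.
Codon 2: GGU Gly / GGU Gly — identical.
Codon 3: GAA Glu / AUU Ile — nonsynonymous.
Codon 4: AUG Met / AUG Met — identical.
Codon 5: CCU Pro / CCA Pro — synonymous.
Codon 6: GUA Val / UCU Ser — nonsynonymous.
Codon 7: UUU Phe / UUU Phe — identical.
Codon 8: ACU Thr / ACU Thr — identical.
Nonsynonymous differences: 3.

3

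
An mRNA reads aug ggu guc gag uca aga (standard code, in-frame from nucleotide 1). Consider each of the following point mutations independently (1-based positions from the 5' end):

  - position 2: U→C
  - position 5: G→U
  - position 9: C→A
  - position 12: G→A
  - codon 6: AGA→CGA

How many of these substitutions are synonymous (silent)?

Codon 1: AUG (Met) → ACG (Thr) — missense.
Codon 2: GGU (Gly) → GUU (Val) — missense.
Codon 3: GUC (Val) → GUA (Val) — synonymous.
Codon 4: GAG (Glu) → GAA (Glu) — synonymous.
Codon 6: AGA (Arg) → CGA (Arg) — synonymous.
Synonymous: 3 of 5.

3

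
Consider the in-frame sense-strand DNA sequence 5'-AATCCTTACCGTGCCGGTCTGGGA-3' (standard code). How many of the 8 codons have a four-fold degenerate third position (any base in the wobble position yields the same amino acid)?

6

Codon 1 AAT (Asn): third position 2-fold.
Codon 2 CCT (Pro): third position 4-fold.
Codon 3 TAC (Tyr): third position 2-fold.
Codon 4 CGT (Arg): third position 4-fold.
Codon 5 GCC (Ala): third position 4-fold.
Codon 6 GGT (Gly): third position 4-fold.
Codon 7 CTG (Leu): third position 4-fold.
Codon 8 GGA (Gly): third position 4-fold.
Four-fold degenerate third positions: 6.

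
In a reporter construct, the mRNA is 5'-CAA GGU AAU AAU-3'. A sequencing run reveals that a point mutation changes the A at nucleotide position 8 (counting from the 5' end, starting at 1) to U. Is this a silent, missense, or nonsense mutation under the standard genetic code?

Position 8 falls in codon 3: AAU → Asn.
After the substitution the codon is AUU → Ile.
Asn ≠ Ile, so this is a missense mutation.

missense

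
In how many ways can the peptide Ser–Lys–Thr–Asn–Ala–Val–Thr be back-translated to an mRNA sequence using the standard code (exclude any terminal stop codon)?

6144

Ser: 6 codons.
Lys: 2 codons.
Thr: 4 codons.
Asn: 2 codons.
Ala: 4 codons.
Val: 4 codons.
Thr: 4 codons.
6 × 2 × 4 × 2 × 4 × 4 × 4 = 6144.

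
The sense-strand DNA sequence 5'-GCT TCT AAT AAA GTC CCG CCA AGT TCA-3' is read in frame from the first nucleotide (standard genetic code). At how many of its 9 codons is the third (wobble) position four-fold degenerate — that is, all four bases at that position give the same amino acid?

6

Codon 1 GCT (Ala): third position 4-fold.
Codon 2 TCT (Ser): third position 4-fold.
Codon 3 AAT (Asn): third position 2-fold.
Codon 4 AAA (Lys): third position 2-fold.
Codon 5 GTC (Val): third position 4-fold.
Codon 6 CCG (Pro): third position 4-fold.
Codon 7 CCA (Pro): third position 4-fold.
Codon 8 AGT (Ser): third position 2-fold.
Codon 9 TCA (Ser): third position 4-fold.
Four-fold degenerate third positions: 6.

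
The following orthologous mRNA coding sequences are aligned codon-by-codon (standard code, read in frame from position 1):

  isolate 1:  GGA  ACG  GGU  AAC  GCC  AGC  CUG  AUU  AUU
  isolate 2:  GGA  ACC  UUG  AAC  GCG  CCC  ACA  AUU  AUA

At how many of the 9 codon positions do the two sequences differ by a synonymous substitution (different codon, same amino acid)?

Codon 1: GGA Gly / GGA Gly — identical.
Codon 2: ACG Thr / ACC Thr — synonymous.
Codon 3: GGU Gly / UUG Leu — nonsynonymous.
Codon 4: AAC Asn / AAC Asn — identical.
Codon 5: GCC Ala / GCG Ala — synonymous.
Codon 6: AGC Ser / CCC Pro — nonsynonymous.
Codon 7: CUG Leu / ACA Thr — nonsynonymous.
Codon 8: AUU Ile / AUU Ile — identical.
Codon 9: AUU Ile / AUA Ile — synonymous.
Synonymous differences: 3.

3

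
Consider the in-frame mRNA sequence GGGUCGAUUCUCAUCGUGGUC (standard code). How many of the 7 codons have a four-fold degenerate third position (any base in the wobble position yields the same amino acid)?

Codon 1 GGG (Gly): third position 4-fold.
Codon 2 UCG (Ser): third position 4-fold.
Codon 3 AUU (Ile): third position 3-fold.
Codon 4 CUC (Leu): third position 4-fold.
Codon 5 AUC (Ile): third position 3-fold.
Codon 6 GUG (Val): third position 4-fold.
Codon 7 GUC (Val): third position 4-fold.
Four-fold degenerate third positions: 5.

5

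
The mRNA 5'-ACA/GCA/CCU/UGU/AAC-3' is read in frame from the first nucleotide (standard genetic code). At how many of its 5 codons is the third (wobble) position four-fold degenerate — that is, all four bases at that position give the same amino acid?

Codon 1 ACA (Thr): third position 4-fold.
Codon 2 GCA (Ala): third position 4-fold.
Codon 3 CCU (Pro): third position 4-fold.
Codon 4 UGU (Cys): third position 2-fold.
Codon 5 AAC (Asn): third position 2-fold.
Four-fold degenerate third positions: 3.

3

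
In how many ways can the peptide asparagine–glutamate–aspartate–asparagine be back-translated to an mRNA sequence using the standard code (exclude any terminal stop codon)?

16

Asn: 2 codons.
Glu: 2 codons.
Asp: 2 codons.
Asn: 2 codons.
2 × 2 × 2 × 2 = 16.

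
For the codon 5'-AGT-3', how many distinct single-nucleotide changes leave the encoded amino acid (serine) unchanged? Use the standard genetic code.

1

Position 1: none → 0 synonymous.
Position 2: none → 0 synonymous.
Position 3: AGC → 1 synonymous.
Total: 0 + 0 + 1 = 1.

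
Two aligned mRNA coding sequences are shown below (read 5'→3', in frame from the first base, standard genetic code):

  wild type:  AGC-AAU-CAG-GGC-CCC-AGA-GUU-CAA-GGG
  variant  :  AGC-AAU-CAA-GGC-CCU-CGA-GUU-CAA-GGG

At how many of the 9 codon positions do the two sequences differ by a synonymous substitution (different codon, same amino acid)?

3

Codon 1: AGC Ser / AGC Ser — identical.
Codon 2: AAU Asn / AAU Asn — identical.
Codon 3: CAG Gln / CAA Gln — synonymous.
Codon 4: GGC Gly / GGC Gly — identical.
Codon 5: CCC Pro / CCU Pro — synonymous.
Codon 6: AGA Arg / CGA Arg — synonymous.
Codon 7: GUU Val / GUU Val — identical.
Codon 8: CAA Gln / CAA Gln — identical.
Codon 9: GGG Gly / GGG Gly — identical.
Synonymous differences: 3.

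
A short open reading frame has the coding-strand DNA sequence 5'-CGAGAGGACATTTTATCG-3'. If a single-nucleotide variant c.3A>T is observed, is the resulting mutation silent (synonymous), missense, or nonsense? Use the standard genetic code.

silent

Position 3 falls in codon 1: CGA → Arg.
After the substitution the codon is CGT → Arg.
Both encode Arg, so the change is synonymous.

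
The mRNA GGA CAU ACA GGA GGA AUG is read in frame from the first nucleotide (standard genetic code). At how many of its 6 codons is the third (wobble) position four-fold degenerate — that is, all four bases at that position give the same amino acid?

Codon 1 GGA (Gly): third position 4-fold.
Codon 2 CAU (His): third position 2-fold.
Codon 3 ACA (Thr): third position 4-fold.
Codon 4 GGA (Gly): third position 4-fold.
Codon 5 GGA (Gly): third position 4-fold.
Codon 6 AUG (Met): third position 1-fold.
Four-fold degenerate third positions: 4.

4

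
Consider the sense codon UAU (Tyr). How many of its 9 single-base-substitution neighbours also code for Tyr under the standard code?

1

Position 1: none → 0 synonymous.
Position 2: none → 0 synonymous.
Position 3: UAC → 1 synonymous.
Total: 0 + 0 + 1 = 1.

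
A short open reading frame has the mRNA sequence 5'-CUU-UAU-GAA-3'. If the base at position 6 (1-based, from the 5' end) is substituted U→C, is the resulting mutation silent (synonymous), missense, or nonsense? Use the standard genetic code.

Position 6 falls in codon 2: UAU → Tyr.
After the substitution the codon is UAC → Tyr.
Both encode Tyr, so the change is synonymous.

silent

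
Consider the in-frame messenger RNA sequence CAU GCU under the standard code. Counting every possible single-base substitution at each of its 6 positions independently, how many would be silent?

Codon 1 (CAU, His): 1 synonymous substitution.
Codon 2 (GCU, Ala): 3 synonymous substitutions.
Total: 1 + 3 = 4.

4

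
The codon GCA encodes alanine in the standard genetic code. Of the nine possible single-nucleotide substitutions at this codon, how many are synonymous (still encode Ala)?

Position 1: none → 0 synonymous.
Position 2: none → 0 synonymous.
Position 3: GCT, GCC, GCG → 3 synonymous.
Total: 0 + 0 + 3 = 3.

3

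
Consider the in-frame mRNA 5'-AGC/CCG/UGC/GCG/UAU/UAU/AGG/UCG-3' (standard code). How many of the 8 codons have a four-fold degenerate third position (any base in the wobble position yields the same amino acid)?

Codon 1 AGC (Ser): third position 2-fold.
Codon 2 CCG (Pro): third position 4-fold.
Codon 3 UGC (Cys): third position 2-fold.
Codon 4 GCG (Ala): third position 4-fold.
Codon 5 UAU (Tyr): third position 2-fold.
Codon 6 UAU (Tyr): third position 2-fold.
Codon 7 AGG (Arg): third position 2-fold.
Codon 8 UCG (Ser): third position 4-fold.
Four-fold degenerate third positions: 3.

3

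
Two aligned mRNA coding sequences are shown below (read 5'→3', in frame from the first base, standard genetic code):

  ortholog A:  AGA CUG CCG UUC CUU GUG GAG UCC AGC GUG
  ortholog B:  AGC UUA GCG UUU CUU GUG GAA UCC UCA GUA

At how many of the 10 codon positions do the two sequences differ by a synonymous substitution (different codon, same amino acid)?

5

Codon 1: AGA Arg / AGC Ser — nonsynonymous.
Codon 2: CUG Leu / UUA Leu — synonymous.
Codon 3: CCG Pro / GCG Ala — nonsynonymous.
Codon 4: UUC Phe / UUU Phe — synonymous.
Codon 5: CUU Leu / CUU Leu — identical.
Codon 6: GUG Val / GUG Val — identical.
Codon 7: GAG Glu / GAA Glu — synonymous.
Codon 8: UCC Ser / UCC Ser — identical.
Codon 9: AGC Ser / UCA Ser — synonymous.
Codon 10: GUG Val / GUA Val — synonymous.
Synonymous differences: 5.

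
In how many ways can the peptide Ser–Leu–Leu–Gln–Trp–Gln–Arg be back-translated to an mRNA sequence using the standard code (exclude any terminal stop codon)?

Ser: 6 codons.
Leu: 6 codons.
Leu: 6 codons.
Gln: 2 codons.
Trp: 1 codon.
Gln: 2 codons.
Arg: 6 codons.
6 × 6 × 6 × 2 × 1 × 2 × 6 = 5184.

5184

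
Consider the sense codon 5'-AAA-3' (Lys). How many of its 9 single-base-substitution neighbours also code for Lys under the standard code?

Position 1: none → 0 synonymous.
Position 2: none → 0 synonymous.
Position 3: AAG → 1 synonymous.
Total: 0 + 0 + 1 = 1.

1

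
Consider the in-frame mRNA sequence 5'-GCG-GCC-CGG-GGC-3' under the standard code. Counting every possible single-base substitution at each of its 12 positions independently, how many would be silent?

Codon 1 (GCG, Ala): 3 synonymous substitutions.
Codon 2 (GCC, Ala): 3 synonymous substitutions.
Codon 3 (CGG, Arg): 4 synonymous substitutions.
Codon 4 (GGC, Gly): 3 synonymous substitutions.
Total: 3 + 3 + 4 + 3 = 13.

13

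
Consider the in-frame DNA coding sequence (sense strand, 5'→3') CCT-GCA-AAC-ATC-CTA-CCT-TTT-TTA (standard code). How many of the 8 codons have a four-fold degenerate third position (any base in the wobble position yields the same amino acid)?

4

Codon 1 CCT (Pro): third position 4-fold.
Codon 2 GCA (Ala): third position 4-fold.
Codon 3 AAC (Asn): third position 2-fold.
Codon 4 ATC (Ile): third position 3-fold.
Codon 5 CTA (Leu): third position 4-fold.
Codon 6 CCT (Pro): third position 4-fold.
Codon 7 TTT (Phe): third position 2-fold.
Codon 8 TTA (Leu): third position 2-fold.
Four-fold degenerate third positions: 4.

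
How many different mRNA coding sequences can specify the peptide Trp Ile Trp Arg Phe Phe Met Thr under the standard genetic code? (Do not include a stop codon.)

288

Trp: 1 codon.
Ile: 3 codons.
Trp: 1 codon.
Arg: 6 codons.
Phe: 2 codons.
Phe: 2 codons.
Met: 1 codon.
Thr: 4 codons.
1 × 3 × 1 × 6 × 2 × 2 × 1 × 4 = 288.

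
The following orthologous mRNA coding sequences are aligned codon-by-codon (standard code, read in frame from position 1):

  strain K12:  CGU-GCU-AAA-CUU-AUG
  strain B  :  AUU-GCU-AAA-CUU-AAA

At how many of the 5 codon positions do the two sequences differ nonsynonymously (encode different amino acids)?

2

Codon 1: CGU Arg / AUU Ile — nonsynonymous.
Codon 2: GCU Ala / GCU Ala — identical.
Codon 3: AAA Lys / AAA Lys — identical.
Codon 4: CUU Leu / CUU Leu — identical.
Codon 5: AUG Met / AAA Lys — nonsynonymous.
Nonsynonymous differences: 2.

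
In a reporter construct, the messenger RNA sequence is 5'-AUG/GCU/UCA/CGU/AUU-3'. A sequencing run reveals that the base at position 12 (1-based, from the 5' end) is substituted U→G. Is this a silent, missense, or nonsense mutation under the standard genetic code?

silent

Position 12 falls in codon 4: CGU → Arg.
After the substitution the codon is CGG → Arg.
Both encode Arg, so the change is synonymous.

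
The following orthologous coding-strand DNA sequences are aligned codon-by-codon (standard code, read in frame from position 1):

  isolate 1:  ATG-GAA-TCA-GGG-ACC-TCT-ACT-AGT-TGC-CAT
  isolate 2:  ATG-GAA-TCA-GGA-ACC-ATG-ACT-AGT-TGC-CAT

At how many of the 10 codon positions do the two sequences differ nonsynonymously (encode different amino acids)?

1

Codon 1: ATG Met / ATG Met — identical.
Codon 2: GAA Glu / GAA Glu — identical.
Codon 3: TCA Ser / TCA Ser — identical.
Codon 4: GGG Gly / GGA Gly — synonymous.
Codon 5: ACC Thr / ACC Thr — identical.
Codon 6: TCT Ser / ATG Met — nonsynonymous.
Codon 7: ACT Thr / ACT Thr — identical.
Codon 8: AGT Ser / AGT Ser — identical.
Codon 9: TGC Cys / TGC Cys — identical.
Codon 10: CAT His / CAT His — identical.
Nonsynonymous differences: 1.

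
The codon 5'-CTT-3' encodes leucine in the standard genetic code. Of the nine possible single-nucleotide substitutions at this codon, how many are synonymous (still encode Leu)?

3

Position 1: none → 0 synonymous.
Position 2: none → 0 synonymous.
Position 3: CTC, CTA, CTG → 3 synonymous.
Total: 0 + 0 + 3 = 3.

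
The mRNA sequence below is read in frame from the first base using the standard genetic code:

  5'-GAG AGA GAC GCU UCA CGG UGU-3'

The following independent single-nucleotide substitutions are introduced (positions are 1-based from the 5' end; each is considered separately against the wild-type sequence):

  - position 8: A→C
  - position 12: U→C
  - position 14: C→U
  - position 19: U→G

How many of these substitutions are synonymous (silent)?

Codon 3: GAC (Asp) → GCC (Ala) — missense.
Codon 4: GCU (Ala) → GCC (Ala) — synonymous.
Codon 5: UCA (Ser) → UUA (Leu) — missense.
Codon 7: UGU (Cys) → GGU (Gly) — missense.
Synonymous: 1 of 4.

1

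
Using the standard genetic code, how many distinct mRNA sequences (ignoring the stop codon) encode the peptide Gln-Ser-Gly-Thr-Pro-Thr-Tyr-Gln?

12288

Gln: 2 codons.
Ser: 6 codons.
Gly: 4 codons.
Thr: 4 codons.
Pro: 4 codons.
Thr: 4 codons.
Tyr: 2 codons.
Gln: 2 codons.
2 × 6 × 4 × 4 × 4 × 4 × 2 × 2 = 12288.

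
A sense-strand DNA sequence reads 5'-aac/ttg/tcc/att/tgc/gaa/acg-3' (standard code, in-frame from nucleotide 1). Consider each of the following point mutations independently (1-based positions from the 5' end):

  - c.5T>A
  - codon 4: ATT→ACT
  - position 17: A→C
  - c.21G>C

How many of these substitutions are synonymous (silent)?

Codon 2: TTG (Leu) → TAG (Stop) — nonsense.
Codon 4: ATT (Ile) → ACT (Thr) — missense.
Codon 6: GAA (Glu) → GCA (Ala) — missense.
Codon 7: ACG (Thr) → ACC (Thr) — synonymous.
Synonymous: 1 of 4.

1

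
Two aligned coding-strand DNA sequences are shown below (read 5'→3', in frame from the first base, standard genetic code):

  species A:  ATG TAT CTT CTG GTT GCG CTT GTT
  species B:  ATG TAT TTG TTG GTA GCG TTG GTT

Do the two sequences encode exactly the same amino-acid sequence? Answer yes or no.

Codon 1: ATG Met / ATG Met — identical.
Codon 2: TAT Tyr / TAT Tyr — identical.
Codon 3: CTT Leu / TTG Leu — synonymous.
Codon 4: CTG Leu / TTG Leu — synonymous.
Codon 5: GTT Val / GTA Val — synonymous.
Codon 6: GCG Ala / GCG Ala — identical.
Codon 7: CTT Leu / TTG Leu — synonymous.
Codon 8: GTT Val / GTT Val — identical.
Nonsynonymous differences: 0 → same protein.

yes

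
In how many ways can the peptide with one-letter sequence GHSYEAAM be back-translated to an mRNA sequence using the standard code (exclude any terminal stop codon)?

3072

Gly: 4 codons.
His: 2 codons.
Ser: 6 codons.
Tyr: 2 codons.
Glu: 2 codons.
Ala: 4 codons.
Ala: 4 codons.
Met: 1 codon.
4 × 2 × 6 × 2 × 2 × 4 × 4 × 1 = 3072.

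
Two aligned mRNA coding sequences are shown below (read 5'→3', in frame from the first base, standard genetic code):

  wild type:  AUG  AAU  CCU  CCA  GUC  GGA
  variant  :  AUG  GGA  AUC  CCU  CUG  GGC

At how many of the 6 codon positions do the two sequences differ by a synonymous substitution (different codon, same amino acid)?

2

Codon 1: AUG Met / AUG Met — identical.
Codon 2: AAU Asn / GGA Gly — nonsynonymous.
Codon 3: CCU Pro / AUC Ile — nonsynonymous.
Codon 4: CCA Pro / CCU Pro — synonymous.
Codon 5: GUC Val / CUG Leu — nonsynonymous.
Codon 6: GGA Gly / GGC Gly — synonymous.
Synonymous differences: 2.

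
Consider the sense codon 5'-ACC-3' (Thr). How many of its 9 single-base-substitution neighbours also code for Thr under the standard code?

3

Position 1: none → 0 synonymous.
Position 2: none → 0 synonymous.
Position 3: ACU, ACA, ACG → 3 synonymous.
Total: 0 + 0 + 3 = 3.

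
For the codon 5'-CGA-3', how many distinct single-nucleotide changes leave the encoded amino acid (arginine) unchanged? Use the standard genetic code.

Position 1: AGA → 1 synonymous.
Position 2: none → 0 synonymous.
Position 3: CGU, CGC, CGG → 3 synonymous.
Total: 1 + 0 + 3 = 4.

4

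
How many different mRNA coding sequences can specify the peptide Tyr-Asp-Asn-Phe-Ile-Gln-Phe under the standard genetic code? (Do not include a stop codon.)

Tyr: 2 codons.
Asp: 2 codons.
Asn: 2 codons.
Phe: 2 codons.
Ile: 3 codons.
Gln: 2 codons.
Phe: 2 codons.
2 × 2 × 2 × 2 × 3 × 2 × 2 = 192.

192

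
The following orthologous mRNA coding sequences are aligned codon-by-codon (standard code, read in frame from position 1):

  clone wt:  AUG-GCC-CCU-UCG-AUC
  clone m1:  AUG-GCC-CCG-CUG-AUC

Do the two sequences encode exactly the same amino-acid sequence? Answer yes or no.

Codon 1: AUG Met / AUG Met — identical.
Codon 2: GCC Ala / GCC Ala — identical.
Codon 3: CCU Pro / CCG Pro — synonymous.
Codon 4: UCG Ser / CUG Leu — nonsynonymous.
Codon 5: AUC Ile / AUC Ile — identical.
Nonsynonymous differences: 1 → different protein.

no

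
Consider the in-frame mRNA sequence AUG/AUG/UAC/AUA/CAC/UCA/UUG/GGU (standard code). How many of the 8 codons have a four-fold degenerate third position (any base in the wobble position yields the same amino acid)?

2

Codon 1 AUG (Met): third position 1-fold.
Codon 2 AUG (Met): third position 1-fold.
Codon 3 UAC (Tyr): third position 2-fold.
Codon 4 AUA (Ile): third position 3-fold.
Codon 5 CAC (His): third position 2-fold.
Codon 6 UCA (Ser): third position 4-fold.
Codon 7 UUG (Leu): third position 2-fold.
Codon 8 GGU (Gly): third position 4-fold.
Four-fold degenerate third positions: 2.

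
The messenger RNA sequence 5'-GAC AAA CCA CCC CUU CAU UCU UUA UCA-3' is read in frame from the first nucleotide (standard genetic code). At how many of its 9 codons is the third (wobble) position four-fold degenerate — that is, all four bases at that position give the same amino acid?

5

Codon 1 GAC (Asp): third position 2-fold.
Codon 2 AAA (Lys): third position 2-fold.
Codon 3 CCA (Pro): third position 4-fold.
Codon 4 CCC (Pro): third position 4-fold.
Codon 5 CUU (Leu): third position 4-fold.
Codon 6 CAU (His): third position 2-fold.
Codon 7 UCU (Ser): third position 4-fold.
Codon 8 UUA (Leu): third position 2-fold.
Codon 9 UCA (Ser): third position 4-fold.
Four-fold degenerate third positions: 5.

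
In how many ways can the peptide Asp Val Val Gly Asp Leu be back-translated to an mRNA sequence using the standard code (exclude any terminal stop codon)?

Asp: 2 codons.
Val: 4 codons.
Val: 4 codons.
Gly: 4 codons.
Asp: 2 codons.
Leu: 6 codons.
2 × 4 × 4 × 4 × 2 × 6 = 1536.

1536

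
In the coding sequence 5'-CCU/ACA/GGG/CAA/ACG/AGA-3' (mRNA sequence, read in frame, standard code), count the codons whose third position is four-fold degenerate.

Codon 1 CCU (Pro): third position 4-fold.
Codon 2 ACA (Thr): third position 4-fold.
Codon 3 GGG (Gly): third position 4-fold.
Codon 4 CAA (Gln): third position 2-fold.
Codon 5 ACG (Thr): third position 4-fold.
Codon 6 AGA (Arg): third position 2-fold.
Four-fold degenerate third positions: 4.

4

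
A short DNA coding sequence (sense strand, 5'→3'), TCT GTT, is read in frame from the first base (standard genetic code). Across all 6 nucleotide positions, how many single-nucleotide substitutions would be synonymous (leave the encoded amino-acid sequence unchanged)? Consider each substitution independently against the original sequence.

6

Codon 1 (TCT, Ser): 3 synonymous substitutions.
Codon 2 (GTT, Val): 3 synonymous substitutions.
Total: 3 + 3 = 6.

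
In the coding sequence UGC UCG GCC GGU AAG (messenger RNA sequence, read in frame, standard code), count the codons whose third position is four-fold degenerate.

Codon 1 UGC (Cys): third position 2-fold.
Codon 2 UCG (Ser): third position 4-fold.
Codon 3 GCC (Ala): third position 4-fold.
Codon 4 GGU (Gly): third position 4-fold.
Codon 5 AAG (Lys): third position 2-fold.
Four-fold degenerate third positions: 3.

3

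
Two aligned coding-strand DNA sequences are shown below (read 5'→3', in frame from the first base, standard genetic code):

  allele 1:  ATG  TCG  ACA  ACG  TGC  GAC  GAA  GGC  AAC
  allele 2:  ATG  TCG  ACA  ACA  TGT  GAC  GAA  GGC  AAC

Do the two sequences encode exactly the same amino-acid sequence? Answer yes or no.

Codon 1: ATG Met / ATG Met — identical.
Codon 2: TCG Ser / TCG Ser — identical.
Codon 3: ACA Thr / ACA Thr — identical.
Codon 4: ACG Thr / ACA Thr — synonymous.
Codon 5: TGC Cys / TGT Cys — synonymous.
Codon 6: GAC Asp / GAC Asp — identical.
Codon 7: GAA Glu / GAA Glu — identical.
Codon 8: GGC Gly / GGC Gly — identical.
Codon 9: AAC Asn / AAC Asn — identical.
Nonsynonymous differences: 0 → same protein.

yes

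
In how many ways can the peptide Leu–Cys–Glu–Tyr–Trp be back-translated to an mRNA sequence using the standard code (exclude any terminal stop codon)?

48

Leu: 6 codons.
Cys: 2 codons.
Glu: 2 codons.
Tyr: 2 codons.
Trp: 1 codon.
6 × 2 × 2 × 2 × 1 = 48.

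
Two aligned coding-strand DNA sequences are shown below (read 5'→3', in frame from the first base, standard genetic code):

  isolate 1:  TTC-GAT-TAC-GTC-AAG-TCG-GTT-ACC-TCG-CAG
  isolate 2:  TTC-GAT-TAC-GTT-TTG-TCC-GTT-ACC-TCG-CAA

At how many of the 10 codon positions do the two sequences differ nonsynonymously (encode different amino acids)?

Codon 1: TTC Phe / TTC Phe — identical.
Codon 2: GAT Asp / GAT Asp — identical.
Codon 3: TAC Tyr / TAC Tyr — identical.
Codon 4: GTC Val / GTT Val — synonymous.
Codon 5: AAG Lys / TTG Leu — nonsynonymous.
Codon 6: TCG Ser / TCC Ser — synonymous.
Codon 7: GTT Val / GTT Val — identical.
Codon 8: ACC Thr / ACC Thr — identical.
Codon 9: TCG Ser / TCG Ser — identical.
Codon 10: CAG Gln / CAA Gln — synonymous.
Nonsynonymous differences: 1.

1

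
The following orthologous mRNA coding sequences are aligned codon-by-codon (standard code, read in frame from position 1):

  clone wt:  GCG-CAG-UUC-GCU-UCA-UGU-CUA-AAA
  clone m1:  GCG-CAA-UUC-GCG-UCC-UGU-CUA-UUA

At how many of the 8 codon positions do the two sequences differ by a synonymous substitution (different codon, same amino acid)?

3

Codon 1: GCG Ala / GCG Ala — identical.
Codon 2: CAG Gln / CAA Gln — synonymous.
Codon 3: UUC Phe / UUC Phe — identical.
Codon 4: GCU Ala / GCG Ala — synonymous.
Codon 5: UCA Ser / UCC Ser — synonymous.
Codon 6: UGU Cys / UGU Cys — identical.
Codon 7: CUA Leu / CUA Leu — identical.
Codon 8: AAA Lys / UUA Leu — nonsynonymous.
Synonymous differences: 3.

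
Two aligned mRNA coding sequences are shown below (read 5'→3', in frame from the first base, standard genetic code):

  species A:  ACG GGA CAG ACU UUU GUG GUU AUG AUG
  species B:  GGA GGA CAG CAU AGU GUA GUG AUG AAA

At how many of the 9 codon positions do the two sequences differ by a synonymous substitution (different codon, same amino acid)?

Codon 1: ACG Thr / GGA Gly — nonsynonymous.
Codon 2: GGA Gly / GGA Gly — identical.
Codon 3: CAG Gln / CAG Gln — identical.
Codon 4: ACU Thr / CAU His — nonsynonymous.
Codon 5: UUU Phe / AGU Ser — nonsynonymous.
Codon 6: GUG Val / GUA Val — synonymous.
Codon 7: GUU Val / GUG Val — synonymous.
Codon 8: AUG Met / AUG Met — identical.
Codon 9: AUG Met / AAA Lys — nonsynonymous.
Synonymous differences: 2.

2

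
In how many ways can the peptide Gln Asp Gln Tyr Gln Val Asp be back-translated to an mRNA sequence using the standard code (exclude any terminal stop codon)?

Gln: 2 codons.
Asp: 2 codons.
Gln: 2 codons.
Tyr: 2 codons.
Gln: 2 codons.
Val: 4 codons.
Asp: 2 codons.
2 × 2 × 2 × 2 × 2 × 4 × 2 = 256.

256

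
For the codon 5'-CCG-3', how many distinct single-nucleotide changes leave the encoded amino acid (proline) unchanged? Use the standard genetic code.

Position 1: none → 0 synonymous.
Position 2: none → 0 synonymous.
Position 3: CCU, CCC, CCA → 3 synonymous.
Total: 0 + 0 + 3 = 3.

3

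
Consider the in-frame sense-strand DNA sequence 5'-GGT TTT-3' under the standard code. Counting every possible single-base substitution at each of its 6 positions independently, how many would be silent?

Codon 1 (GGT, Gly): 3 synonymous substitutions.
Codon 2 (TTT, Phe): 1 synonymous substitution.
Total: 3 + 1 = 4.

4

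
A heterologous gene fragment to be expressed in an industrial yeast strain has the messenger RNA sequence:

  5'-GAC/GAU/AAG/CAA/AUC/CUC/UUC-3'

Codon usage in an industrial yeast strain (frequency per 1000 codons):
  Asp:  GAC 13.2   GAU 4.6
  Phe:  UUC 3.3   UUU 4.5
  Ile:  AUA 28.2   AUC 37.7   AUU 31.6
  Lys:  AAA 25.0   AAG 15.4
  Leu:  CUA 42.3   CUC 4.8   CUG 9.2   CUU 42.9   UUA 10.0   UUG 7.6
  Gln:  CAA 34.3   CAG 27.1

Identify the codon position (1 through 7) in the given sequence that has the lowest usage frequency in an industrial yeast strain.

7

Codon 1 GAC (Asp): 13.2 per 1000.
Codon 2 GAU (Asp): 4.6 per 1000.
Codon 3 AAG (Lys): 15.4 per 1000.
Codon 4 CAA (Gln): 34.3 per 1000.
Codon 5 AUC (Ile): 37.7 per 1000.
Codon 6 CUC (Leu): 4.8 per 1000.
Codon 7 UUC (Phe): 3.3 per 1000.
Lowest frequency is 3.3 at codon 7.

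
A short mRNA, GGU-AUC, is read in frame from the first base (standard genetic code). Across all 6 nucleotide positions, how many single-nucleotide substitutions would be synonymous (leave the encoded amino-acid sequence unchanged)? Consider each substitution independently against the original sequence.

5

Codon 1 (GGU, Gly): 3 synonymous substitutions.
Codon 2 (AUC, Ile): 2 synonymous substitutions.
Total: 3 + 2 = 5.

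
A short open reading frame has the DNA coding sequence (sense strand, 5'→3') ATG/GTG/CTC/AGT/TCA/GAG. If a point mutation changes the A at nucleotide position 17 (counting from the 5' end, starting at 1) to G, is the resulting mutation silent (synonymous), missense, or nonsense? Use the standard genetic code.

Position 17 falls in codon 6: GAG → Glu.
After the substitution the codon is GGG → Gly.
Glu ≠ Gly, so this is a missense mutation.

missense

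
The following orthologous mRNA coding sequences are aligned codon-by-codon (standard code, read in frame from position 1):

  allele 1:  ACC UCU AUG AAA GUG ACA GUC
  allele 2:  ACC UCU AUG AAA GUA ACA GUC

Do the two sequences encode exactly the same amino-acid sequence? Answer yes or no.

yes

Codon 1: ACC Thr / ACC Thr — identical.
Codon 2: UCU Ser / UCU Ser — identical.
Codon 3: AUG Met / AUG Met — identical.
Codon 4: AAA Lys / AAA Lys — identical.
Codon 5: GUG Val / GUA Val — synonymous.
Codon 6: ACA Thr / ACA Thr — identical.
Codon 7: GUC Val / GUC Val — identical.
Nonsynonymous differences: 0 → same protein.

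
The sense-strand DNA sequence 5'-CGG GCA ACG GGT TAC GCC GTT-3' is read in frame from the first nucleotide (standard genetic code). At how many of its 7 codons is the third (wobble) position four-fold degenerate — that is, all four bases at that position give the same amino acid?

Codon 1 CGG (Arg): third position 4-fold.
Codon 2 GCA (Ala): third position 4-fold.
Codon 3 ACG (Thr): third position 4-fold.
Codon 4 GGT (Gly): third position 4-fold.
Codon 5 TAC (Tyr): third position 2-fold.
Codon 6 GCC (Ala): third position 4-fold.
Codon 7 GTT (Val): third position 4-fold.
Four-fold degenerate third positions: 6.

6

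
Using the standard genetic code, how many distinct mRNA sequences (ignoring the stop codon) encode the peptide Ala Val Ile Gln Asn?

Ala: 4 codons.
Val: 4 codons.
Ile: 3 codons.
Gln: 2 codons.
Asn: 2 codons.
4 × 4 × 3 × 2 × 2 = 192.

192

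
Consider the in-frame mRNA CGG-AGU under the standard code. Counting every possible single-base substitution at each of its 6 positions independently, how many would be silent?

5

Codon 1 (CGG, Arg): 4 synonymous substitutions.
Codon 2 (AGU, Ser): 1 synonymous substitution.
Total: 4 + 1 = 5.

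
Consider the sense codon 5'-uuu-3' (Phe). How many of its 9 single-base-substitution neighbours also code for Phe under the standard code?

Position 1: none → 0 synonymous.
Position 2: none → 0 synonymous.
Position 3: UUC → 1 synonymous.
Total: 0 + 0 + 1 = 1.

1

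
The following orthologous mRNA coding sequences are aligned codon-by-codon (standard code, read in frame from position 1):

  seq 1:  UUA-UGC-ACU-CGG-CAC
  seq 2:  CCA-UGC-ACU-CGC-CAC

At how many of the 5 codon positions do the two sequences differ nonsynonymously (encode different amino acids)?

1

Codon 1: UUA Leu / CCA Pro — nonsynonymous.
Codon 2: UGC Cys / UGC Cys — identical.
Codon 3: ACU Thr / ACU Thr — identical.
Codon 4: CGG Arg / CGC Arg — synonymous.
Codon 5: CAC His / CAC His — identical.
Nonsynonymous differences: 1.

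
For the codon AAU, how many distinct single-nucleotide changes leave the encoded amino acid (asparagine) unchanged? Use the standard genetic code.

1

Position 1: none → 0 synonymous.
Position 2: none → 0 synonymous.
Position 3: AAC → 1 synonymous.
Total: 0 + 0 + 1 = 1.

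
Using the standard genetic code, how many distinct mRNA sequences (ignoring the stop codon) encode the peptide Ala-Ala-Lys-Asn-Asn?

Ala: 4 codons.
Ala: 4 codons.
Lys: 2 codons.
Asn: 2 codons.
Asn: 2 codons.
4 × 4 × 2 × 2 × 2 = 128.

128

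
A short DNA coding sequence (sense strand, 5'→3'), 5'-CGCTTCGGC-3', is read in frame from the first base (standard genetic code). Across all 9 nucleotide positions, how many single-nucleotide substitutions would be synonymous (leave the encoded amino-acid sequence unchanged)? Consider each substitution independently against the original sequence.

Codon 1 (CGC, Arg): 3 synonymous substitutions.
Codon 2 (TTC, Phe): 1 synonymous substitution.
Codon 3 (GGC, Gly): 3 synonymous substitutions.
Total: 3 + 1 + 3 = 7.

7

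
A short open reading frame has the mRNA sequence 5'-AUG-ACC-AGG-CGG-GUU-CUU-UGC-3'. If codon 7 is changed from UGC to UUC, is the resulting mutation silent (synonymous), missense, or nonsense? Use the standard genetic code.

missense

Position 20 falls in codon 7: UGC → Cys.
After the substitution the codon is UUC → Phe.
Cys ≠ Phe, so this is a missense mutation.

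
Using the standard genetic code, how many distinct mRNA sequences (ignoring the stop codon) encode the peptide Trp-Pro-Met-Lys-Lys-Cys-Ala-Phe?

256

Trp: 1 codon.
Pro: 4 codons.
Met: 1 codon.
Lys: 2 codons.
Lys: 2 codons.
Cys: 2 codons.
Ala: 4 codons.
Phe: 2 codons.
1 × 4 × 1 × 2 × 2 × 2 × 4 × 2 = 256.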